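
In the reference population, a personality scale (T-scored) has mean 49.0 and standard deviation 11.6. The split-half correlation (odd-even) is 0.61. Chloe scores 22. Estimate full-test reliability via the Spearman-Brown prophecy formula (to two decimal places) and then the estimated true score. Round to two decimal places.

28.48

Spearman-Brown: ρ = 2r/(1 + r) = 2(0.61)/(1 + 0.61) = 1.220/1.61 = 0.7578 → 0.76
T̂ = ρX + (1 − ρ)μ
  = 0.76 × 22 + 0.24 × 49.0
  = 16.72 + 11.760
  = 28.480
  ≈ 28.48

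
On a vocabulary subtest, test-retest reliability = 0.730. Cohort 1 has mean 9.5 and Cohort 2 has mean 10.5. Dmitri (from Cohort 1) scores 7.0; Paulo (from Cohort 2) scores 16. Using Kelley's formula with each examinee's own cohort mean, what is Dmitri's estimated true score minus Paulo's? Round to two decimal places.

-6.84

T̂_Dmitri = 0.730(7.0) + 0.270(9.5) = 7.6750
T̂_Paulo = 0.730(16) + 0.270(10.5) = 14.5150
Difference = 7.6750 − 14.5150 = -6.8400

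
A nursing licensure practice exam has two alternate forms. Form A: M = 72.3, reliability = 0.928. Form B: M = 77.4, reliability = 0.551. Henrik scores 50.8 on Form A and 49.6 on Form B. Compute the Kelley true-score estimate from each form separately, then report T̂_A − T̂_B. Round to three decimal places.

T̂_A = 0.928(50.8) + 0.072(72.3) = 52.34800
T̂_B = 0.551(49.6) + 0.449(77.4) = 62.08220
T̂_A − T̂_B = -9.73420

-9.734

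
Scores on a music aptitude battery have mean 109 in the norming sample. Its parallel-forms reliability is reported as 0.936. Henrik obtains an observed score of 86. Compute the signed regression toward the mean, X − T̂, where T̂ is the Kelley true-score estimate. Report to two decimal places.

T̂ = ρX + (1 − ρ)μ
  = 0.936 × 86 + 0.064 × 109
  = 80.496 + 6.976
  = 87.4720
  ≈ 87.472
X − T̂ = 86 − 87.472 = -1.472 → -1.47

-1.47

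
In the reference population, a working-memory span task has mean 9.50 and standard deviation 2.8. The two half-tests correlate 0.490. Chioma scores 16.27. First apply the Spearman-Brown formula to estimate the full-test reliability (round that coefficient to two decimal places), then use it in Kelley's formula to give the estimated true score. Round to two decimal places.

13.97

Spearman-Brown: ρ = 2r/(1 + r) = 2(0.490)/(1 + 0.490) = 0.9800/1.490 = 0.6577 → 0.66
T̂ = ρX + (1 − ρ)μ
  = 0.66 × 16.27 + 0.34 × 9.50
  = 10.7382 + 3.2300
  = 13.968
  ≈ 13.97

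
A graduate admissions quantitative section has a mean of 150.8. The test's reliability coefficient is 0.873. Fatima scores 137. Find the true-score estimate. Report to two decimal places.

T̂ = ρX + (1 − ρ)μ
  = 0.873 × 137 + 0.127 × 150.8
  = 119.601 + 19.1516
  = 138.753
  ≈ 138.75

138.75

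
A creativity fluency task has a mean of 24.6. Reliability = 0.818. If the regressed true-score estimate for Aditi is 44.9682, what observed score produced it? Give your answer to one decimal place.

T̂ = ρX + (1 − ρ)μ  ⇒  X = (T̂ − (1 − ρ)μ) / ρ
X = (44.9682 − 0.182 × 24.6) / 0.818 = (44.9682 − 4.4772) / 0.818 = 40.4910 / 0.818 = 49.500

49.5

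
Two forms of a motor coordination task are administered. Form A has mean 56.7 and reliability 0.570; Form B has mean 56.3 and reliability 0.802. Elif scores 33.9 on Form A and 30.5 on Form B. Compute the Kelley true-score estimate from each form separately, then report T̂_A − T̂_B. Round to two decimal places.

8.10

T̂_A = 0.570(33.9) + 0.430(56.7) = 43.7040
T̂_B = 0.802(30.5) + 0.198(56.3) = 35.6084
T̂_A − T̂_B = 8.0956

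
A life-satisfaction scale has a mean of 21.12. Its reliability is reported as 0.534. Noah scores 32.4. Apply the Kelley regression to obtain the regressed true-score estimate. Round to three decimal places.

Weight the observed score by reliability and the mean by (1 − reliability): T̂ = 0.534·32.4 + 0.466·21.12 = 17.3016 + 9.84192 = 27.1435.

27.144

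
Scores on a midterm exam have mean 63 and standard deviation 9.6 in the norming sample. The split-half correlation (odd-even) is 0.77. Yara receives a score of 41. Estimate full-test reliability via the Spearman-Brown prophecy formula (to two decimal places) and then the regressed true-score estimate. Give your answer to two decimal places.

Spearman-Brown: ρ = 2r/(1 + r) = 2(0.77)/(1 + 0.77) = 1.540/1.77 = 0.8701 → 0.87
Regress the observed score toward the mean by the unreliability: T̂ = 0.87·41 + 0.13·63 = 35.67 + 8.19 = 43.860.

43.86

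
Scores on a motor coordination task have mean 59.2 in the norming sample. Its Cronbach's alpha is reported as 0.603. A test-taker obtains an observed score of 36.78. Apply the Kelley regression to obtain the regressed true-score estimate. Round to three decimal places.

Weight the observed score by reliability and the mean by (1 − reliability): T̂ = 0.603·36.78 + 0.397·59.2 = 22.17834 + 23.5024 = 45.6807.

45.681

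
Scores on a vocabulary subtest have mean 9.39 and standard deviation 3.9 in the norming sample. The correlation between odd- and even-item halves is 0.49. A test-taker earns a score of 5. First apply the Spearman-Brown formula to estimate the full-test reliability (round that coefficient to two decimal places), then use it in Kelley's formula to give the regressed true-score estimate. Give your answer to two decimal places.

Spearman-Brown: ρ = 2r/(1 + r) = 2(0.49)/(1 + 0.49) = 0.980/1.49 = 0.6577 → 0.66
T̂ = ρX + (1 − ρ)μ
  = 0.66 × 5 + 0.34 × 9.39
  = 3.30 + 3.1926
  = 6.493
  ≈ 6.49

6.49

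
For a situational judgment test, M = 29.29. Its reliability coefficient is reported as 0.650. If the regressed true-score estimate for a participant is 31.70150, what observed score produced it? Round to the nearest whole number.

T̂ = ρX + (1 − ρ)μ  ⇒  X = (T̂ − (1 − ρ)μ) / ρ
X = (31.70150 − 0.350 × 29.29) / 0.650 = (31.70150 − 10.25150) / 0.650 = 21.45000 / 0.650 = 33.00

33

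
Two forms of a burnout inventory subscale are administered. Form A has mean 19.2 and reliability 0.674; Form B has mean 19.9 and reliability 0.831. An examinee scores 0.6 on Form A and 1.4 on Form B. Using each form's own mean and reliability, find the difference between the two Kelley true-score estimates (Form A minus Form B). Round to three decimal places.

2.137

T̂_A = 0.674(0.6) + 0.326(19.2) = 6.66360
T̂_B = 0.831(1.4) + 0.169(19.9) = 4.52650
T̂_A − T̂_B = 2.13710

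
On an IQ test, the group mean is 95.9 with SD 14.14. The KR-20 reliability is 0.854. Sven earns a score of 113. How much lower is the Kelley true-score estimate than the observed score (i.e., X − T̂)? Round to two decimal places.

Kelley's formula gives T̂ = 0.854·113 + 0.146·95.9 = 96.502 + 14.0014 = 110.5034.
X − T̂ = 113 − 110.503 = 2.497 → 2.50

2.50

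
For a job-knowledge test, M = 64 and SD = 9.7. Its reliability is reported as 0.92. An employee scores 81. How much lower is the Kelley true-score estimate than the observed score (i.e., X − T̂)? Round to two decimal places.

1.36

Weight the observed score by reliability and the mean by (1 − reliability): T̂ = 0.92·81 + 0.08·64 = 74.52 + 5.12 = 79.6400.
X − T̂ = 81 − 79.640 = 1.360 → 1.36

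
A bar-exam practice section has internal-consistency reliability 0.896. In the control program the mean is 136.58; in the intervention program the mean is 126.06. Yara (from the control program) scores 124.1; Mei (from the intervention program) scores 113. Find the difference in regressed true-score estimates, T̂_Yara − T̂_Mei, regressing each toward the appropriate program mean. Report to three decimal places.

11.040

T̂_Yara = 0.896(124.1) + 0.104(136.58) = 125.39792
T̂_Mei = 0.896(113) + 0.104(126.06) = 114.35824
Difference = 125.39792 − 114.35824 = 11.03968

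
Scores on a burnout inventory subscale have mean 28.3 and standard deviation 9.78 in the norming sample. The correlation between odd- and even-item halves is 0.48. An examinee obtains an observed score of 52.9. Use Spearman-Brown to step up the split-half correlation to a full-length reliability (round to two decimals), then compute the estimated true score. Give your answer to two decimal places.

Spearman-Brown: ρ = 2r/(1 + r) = 2(0.48)/(1 + 0.48) = 0.960/1.48 = 0.6486 → 0.65
T̂ = ρX + (1 − ρ)μ
  = 0.65 × 52.9 + 0.35 × 28.3
  = 34.385 + 9.905
  = 44.290
  ≈ 44.29

44.29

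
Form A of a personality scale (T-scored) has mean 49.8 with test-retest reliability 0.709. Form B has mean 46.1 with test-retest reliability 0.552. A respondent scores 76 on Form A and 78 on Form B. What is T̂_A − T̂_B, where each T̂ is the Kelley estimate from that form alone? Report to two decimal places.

4.67

T̂_A = 0.709(76) + 0.291(49.8) = 68.3758
T̂_B = 0.552(78) + 0.448(46.1) = 63.7088
T̂_A − T̂_B = 4.6670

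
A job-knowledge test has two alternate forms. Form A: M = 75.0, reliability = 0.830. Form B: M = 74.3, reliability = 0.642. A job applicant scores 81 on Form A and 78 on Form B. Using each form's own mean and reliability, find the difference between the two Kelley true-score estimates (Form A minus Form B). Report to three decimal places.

3.305

T̂_A = 0.830(81) + 0.170(75.0) = 79.98000
T̂_B = 0.642(78) + 0.358(74.3) = 76.67540
T̂_A − T̂_B = 3.30460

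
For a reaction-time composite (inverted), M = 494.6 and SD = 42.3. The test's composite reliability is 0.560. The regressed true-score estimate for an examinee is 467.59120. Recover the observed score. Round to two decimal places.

446.37

T̂ = ρX + (1 − ρ)μ  ⇒  X = (T̂ − (1 − ρ)μ) / ρ
X = (467.59120 − 0.440 × 494.6) / 0.560 = (467.59120 − 217.6240) / 0.560 = 249.96720 / 0.560 = 446.3700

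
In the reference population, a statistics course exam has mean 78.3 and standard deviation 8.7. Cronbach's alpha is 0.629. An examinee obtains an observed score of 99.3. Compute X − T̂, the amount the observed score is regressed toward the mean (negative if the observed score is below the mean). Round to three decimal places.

7.791

Regress the observed score toward the mean by the unreliability: T̂ = 0.629·99.3 + 0.371·78.3 = 62.4597 + 29.0493 = 91.50900.
X − T̂ = 99.3 − 91.5090 = 7.7910 → 7.791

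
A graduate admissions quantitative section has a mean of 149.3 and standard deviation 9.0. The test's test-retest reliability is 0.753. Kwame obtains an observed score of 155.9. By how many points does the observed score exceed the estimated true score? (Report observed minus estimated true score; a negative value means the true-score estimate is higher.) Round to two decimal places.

T̂ = ρX + (1 − ρ)μ
  = 0.753 × 155.9 + 0.247 × 149.3
  = 117.3927 + 36.8771
  = 154.2698
  ≈ 154.270
X − T̂ = 155.9 − 154.270 = 1.630 → 1.63

1.63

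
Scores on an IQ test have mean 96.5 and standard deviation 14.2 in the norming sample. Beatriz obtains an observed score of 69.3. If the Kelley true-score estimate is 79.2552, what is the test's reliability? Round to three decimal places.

T̂ = ρX + (1 − ρ)μ  ⇒  T̂ − μ = ρ(X − μ)
ρ = (T̂ − μ)/(X − μ) = (79.2552 − 96.5) / (69.3 − 96.5) = -17.2448 / -27.2 = 0.63400

0.634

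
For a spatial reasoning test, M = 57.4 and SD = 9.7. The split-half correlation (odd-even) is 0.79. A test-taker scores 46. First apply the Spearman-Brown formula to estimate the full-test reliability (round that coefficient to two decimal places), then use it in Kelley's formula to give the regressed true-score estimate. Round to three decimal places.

Spearman-Brown: ρ = 2r/(1 + r) = 2(0.79)/(1 + 0.79) = 1.580/1.79 = 0.8827 → 0.88
T̂ = 0.88(46) + 0.12(57.4) = 40.48 + 6.888 = 47.3680 → 47.368

47.368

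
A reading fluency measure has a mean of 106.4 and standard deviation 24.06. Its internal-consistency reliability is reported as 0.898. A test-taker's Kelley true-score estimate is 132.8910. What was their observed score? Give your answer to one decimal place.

T̂ = ρX + (1 − ρ)μ  ⇒  X = (T̂ − (1 − ρ)μ) / ρ
X = (132.8910 − 0.102 × 106.4) / 0.898 = (132.8910 − 10.8528) / 0.898 = 122.0382 / 0.898 = 135.900

135.9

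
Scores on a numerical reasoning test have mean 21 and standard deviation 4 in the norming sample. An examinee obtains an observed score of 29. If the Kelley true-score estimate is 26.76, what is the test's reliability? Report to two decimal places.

T̂ = ρX + (1 − ρ)μ  ⇒  T̂ − μ = ρ(X − μ)
ρ = (T̂ − μ)/(X − μ) = (26.76 − 21) / (29 − 21) = 5.76 / 8.0 = 0.7200

0.72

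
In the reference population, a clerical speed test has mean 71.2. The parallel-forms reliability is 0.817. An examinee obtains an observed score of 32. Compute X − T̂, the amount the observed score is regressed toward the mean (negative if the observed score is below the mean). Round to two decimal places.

-7.17

Regress the observed score toward the mean by the unreliability: T̂ = 0.817·32 + 0.183·71.2 = 26.144 + 13.0296 = 39.1736.
X − T̂ = 32 − 39.174 = -7.174 → -7.17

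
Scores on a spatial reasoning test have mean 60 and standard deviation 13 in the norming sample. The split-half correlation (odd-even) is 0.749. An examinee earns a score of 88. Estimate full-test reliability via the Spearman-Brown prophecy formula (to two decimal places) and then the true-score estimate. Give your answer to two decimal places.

84.08

Spearman-Brown: ρ = 2r/(1 + r) = 2(0.749)/(1 + 0.749) = 1.4980/1.749 = 0.8565 → 0.86
T̂ = ρX + (1 − ρ)μ
  = 0.86 × 88 + 0.14 × 60
  = 75.68 + 8.40
  = 84.080
  ≈ 84.08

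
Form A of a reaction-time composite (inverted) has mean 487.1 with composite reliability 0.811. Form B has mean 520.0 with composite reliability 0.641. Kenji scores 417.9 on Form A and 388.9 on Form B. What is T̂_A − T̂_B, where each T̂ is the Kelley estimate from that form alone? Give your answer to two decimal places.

T̂_A = 0.811(417.9) + 0.189(487.1) = 430.9788
T̂_B = 0.641(388.9) + 0.359(520.0) = 435.9649
T̂_A − T̂_B = -4.9861

-4.99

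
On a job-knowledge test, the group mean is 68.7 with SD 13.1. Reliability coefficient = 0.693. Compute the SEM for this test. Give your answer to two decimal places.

SEM = SD · √(1 − ρ) = 13.1 × √0.307 = 13.1 × 0.5541 = 7.258

7.26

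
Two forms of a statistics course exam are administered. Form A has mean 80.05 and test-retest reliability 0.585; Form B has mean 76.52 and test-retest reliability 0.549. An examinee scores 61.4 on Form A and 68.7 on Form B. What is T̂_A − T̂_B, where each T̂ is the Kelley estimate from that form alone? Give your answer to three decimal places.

-3.087

T̂_A = 0.585(61.4) + 0.415(80.05) = 69.13975
T̂_B = 0.549(68.7) + 0.451(76.52) = 72.22682
T̂_A − T̂_B = -3.08707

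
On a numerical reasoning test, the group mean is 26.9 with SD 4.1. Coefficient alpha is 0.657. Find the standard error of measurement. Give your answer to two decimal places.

2.40

SEM = SD · √(1 − ρ) = 4.1 × √0.343 = 4.1 × 0.5857 = 2.401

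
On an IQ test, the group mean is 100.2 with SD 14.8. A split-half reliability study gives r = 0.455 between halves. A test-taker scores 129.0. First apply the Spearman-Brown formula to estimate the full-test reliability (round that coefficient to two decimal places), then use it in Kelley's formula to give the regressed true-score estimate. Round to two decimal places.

Spearman-Brown: ρ = 2r/(1 + r) = 2(0.455)/(1 + 0.455) = 0.9100/1.455 = 0.6254 → 0.63
T̂ = 0.63(129.0) + 0.37(100.2) = 81.270 + 37.074 = 118.344 → 118.34

118.34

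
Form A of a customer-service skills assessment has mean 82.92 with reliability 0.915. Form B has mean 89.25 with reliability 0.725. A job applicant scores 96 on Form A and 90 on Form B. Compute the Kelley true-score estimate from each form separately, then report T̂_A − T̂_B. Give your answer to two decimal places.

T̂_A = 0.915(96) + 0.085(82.92) = 94.8882
T̂_B = 0.725(90) + 0.275(89.25) = 89.7938
T̂_A − T̂_B = 5.0944

5.09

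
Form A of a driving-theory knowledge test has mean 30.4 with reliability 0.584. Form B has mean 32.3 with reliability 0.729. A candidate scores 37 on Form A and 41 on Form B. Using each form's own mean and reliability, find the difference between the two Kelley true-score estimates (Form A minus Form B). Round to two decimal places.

T̂_A = 0.584(37) + 0.416(30.4) = 34.2544
T̂_B = 0.729(41) + 0.271(32.3) = 38.6423
T̂_A − T̂_B = -4.3879

-4.39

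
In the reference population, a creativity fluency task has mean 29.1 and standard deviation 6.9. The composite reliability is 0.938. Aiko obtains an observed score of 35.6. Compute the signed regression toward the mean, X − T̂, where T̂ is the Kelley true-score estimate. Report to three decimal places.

Weight the observed score by reliability and the mean by (1 − reliability): T̂ = 0.938·35.6 + 0.062·29.1 = 33.3928 + 1.8042 = 35.19700.
X − T̂ = 35.6 − 35.1970 = 0.4030 → 0.403

0.403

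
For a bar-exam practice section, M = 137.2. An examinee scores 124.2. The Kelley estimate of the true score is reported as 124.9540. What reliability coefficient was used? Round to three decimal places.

T̂ = ρX + (1 − ρ)μ  ⇒  T̂ − μ = ρ(X − μ)
ρ = (T̂ − μ)/(X − μ) = (124.9540 − 137.2) / (124.2 − 137.2) = -12.2460 / -13.0 = 0.94200

0.942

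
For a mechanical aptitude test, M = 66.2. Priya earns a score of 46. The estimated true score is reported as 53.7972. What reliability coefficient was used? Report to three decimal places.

T̂ = ρX + (1 − ρ)μ  ⇒  T̂ − μ = ρ(X − μ)
ρ = (T̂ − μ)/(X − μ) = (53.7972 − 66.2) / (46 − 66.2) = -12.4028 / -20.2 = 0.61400

0.614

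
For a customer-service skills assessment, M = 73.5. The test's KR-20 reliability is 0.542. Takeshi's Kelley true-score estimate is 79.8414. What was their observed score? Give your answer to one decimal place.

85.2

T̂ = ρX + (1 − ρ)μ  ⇒  X = (T̂ − (1 − ρ)μ) / ρ
X = (79.8414 − 0.458 × 73.5) / 0.542 = (79.8414 − 33.6630) / 0.542 = 46.1784 / 0.542 = 85.200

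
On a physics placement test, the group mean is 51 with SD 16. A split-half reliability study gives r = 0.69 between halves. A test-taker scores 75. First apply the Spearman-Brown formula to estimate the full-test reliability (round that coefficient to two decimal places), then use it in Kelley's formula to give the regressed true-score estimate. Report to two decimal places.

Spearman-Brown: ρ = 2r/(1 + r) = 2(0.69)/(1 + 0.69) = 1.380/1.69 = 0.8166 → 0.82
Regress the observed score toward the mean by the unreliability: T̂ = 0.82·75 + 0.18·51 = 61.50 + 9.18 = 70.680.

70.68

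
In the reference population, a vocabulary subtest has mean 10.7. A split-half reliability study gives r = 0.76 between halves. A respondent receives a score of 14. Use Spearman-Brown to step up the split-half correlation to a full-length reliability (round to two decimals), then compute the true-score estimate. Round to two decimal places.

Spearman-Brown: ρ = 2r/(1 + r) = 2(0.76)/(1 + 0.76) = 1.520/1.76 = 0.8636 → 0.86
Weight the observed score by reliability and the mean by (1 − reliability): T̂ = 0.86·14 + 0.14·10.7 = 12.04 + 1.498 = 13.538.

13.54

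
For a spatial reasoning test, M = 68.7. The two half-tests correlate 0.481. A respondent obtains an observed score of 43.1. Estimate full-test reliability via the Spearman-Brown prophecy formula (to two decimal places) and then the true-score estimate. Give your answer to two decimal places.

Spearman-Brown: ρ = 2r/(1 + r) = 2(0.481)/(1 + 0.481) = 0.9620/1.481 = 0.6496 → 0.65
T̂ = ρX + (1 − ρ)μ
  = 0.65 × 43.1 + 0.35 × 68.7
  = 28.015 + 24.045
  = 52.060
  ≈ 52.06

52.06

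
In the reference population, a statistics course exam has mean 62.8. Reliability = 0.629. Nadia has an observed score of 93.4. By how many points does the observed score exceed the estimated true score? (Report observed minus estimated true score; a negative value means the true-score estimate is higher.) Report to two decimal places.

T̂ = 0.629(93.4) + 0.371(62.8) = 58.7486 + 23.2988 = 82.0474 → 82.047
X − T̂ = 93.4 − 82.047 = 11.353 → 11.35

11.35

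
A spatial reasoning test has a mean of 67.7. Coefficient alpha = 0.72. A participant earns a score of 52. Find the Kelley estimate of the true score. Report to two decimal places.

T̂ = 0.72(52) + 0.28(67.7) = 37.44 + 18.956 = 56.396 → 56.40

56.40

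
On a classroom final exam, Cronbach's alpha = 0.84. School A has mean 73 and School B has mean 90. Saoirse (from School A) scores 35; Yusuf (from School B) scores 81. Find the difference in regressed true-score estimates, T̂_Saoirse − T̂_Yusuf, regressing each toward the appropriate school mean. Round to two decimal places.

-41.36

T̂_Saoirse = 0.84(35) + 0.16(73) = 41.0800
T̂_Yusuf = 0.84(81) + 0.16(90) = 82.4400
Difference = 41.0800 − 82.4400 = -41.3600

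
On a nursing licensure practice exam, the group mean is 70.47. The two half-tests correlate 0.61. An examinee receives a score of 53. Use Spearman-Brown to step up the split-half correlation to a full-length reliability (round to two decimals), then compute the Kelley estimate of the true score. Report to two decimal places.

Spearman-Brown: ρ = 2r/(1 + r) = 2(0.61)/(1 + 0.61) = 1.220/1.61 = 0.7578 → 0.76
T̂ = 0.76(53) + 0.24(70.47) = 40.28 + 16.9128 = 57.193 → 57.19

57.19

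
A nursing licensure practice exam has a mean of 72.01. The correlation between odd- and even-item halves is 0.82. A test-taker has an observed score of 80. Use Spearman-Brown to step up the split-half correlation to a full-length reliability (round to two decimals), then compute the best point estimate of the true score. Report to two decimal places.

Spearman-Brown: ρ = 2r/(1 + r) = 2(0.82)/(1 + 0.82) = 1.640/1.82 = 0.9011 → 0.90
Regress the observed score toward the mean by the unreliability: T̂ = 0.90·80 + 0.10·72.01 = 72.00 + 7.2010 = 79.201.

79.20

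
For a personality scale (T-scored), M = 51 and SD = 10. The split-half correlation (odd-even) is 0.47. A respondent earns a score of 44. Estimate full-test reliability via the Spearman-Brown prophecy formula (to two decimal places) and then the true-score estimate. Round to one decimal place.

Spearman-Brown: ρ = 2r/(1 + r) = 2(0.47)/(1 + 0.47) = 0.940/1.47 = 0.6395 → 0.64
Regress the observed score toward the mean by the unreliability: T̂ = 0.64·44 + 0.36·51 = 28.16 + 18.36 = 46.52.

46.5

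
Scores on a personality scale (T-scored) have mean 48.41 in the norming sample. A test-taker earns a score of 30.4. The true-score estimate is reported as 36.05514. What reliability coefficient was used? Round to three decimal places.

0.686

T̂ = ρX + (1 − ρ)μ  ⇒  T̂ − μ = ρ(X − μ)
ρ = (T̂ − μ)/(X − μ) = (36.05514 − 48.41) / (30.4 − 48.41) = -12.35486 / -18.01 = 0.68600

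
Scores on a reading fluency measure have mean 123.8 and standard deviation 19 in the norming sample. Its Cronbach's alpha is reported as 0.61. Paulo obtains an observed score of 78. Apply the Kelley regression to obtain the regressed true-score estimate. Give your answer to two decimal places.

T̂ = 0.61(78) + 0.39(123.8) = 47.58 + 48.282 = 95.862 → 95.86

95.86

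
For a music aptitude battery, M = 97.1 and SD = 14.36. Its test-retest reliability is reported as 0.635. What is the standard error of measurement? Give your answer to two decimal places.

SEM = SD · √(1 − ρ) = 14.36 × √0.365 = 14.36 × 0.6042 = 8.676

8.68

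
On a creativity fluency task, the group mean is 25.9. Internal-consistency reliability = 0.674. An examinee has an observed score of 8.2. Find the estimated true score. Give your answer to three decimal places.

13.970

T̂ = 0.674(8.2) + 0.326(25.9) = 5.5268 + 8.4434 = 13.9702 → 13.970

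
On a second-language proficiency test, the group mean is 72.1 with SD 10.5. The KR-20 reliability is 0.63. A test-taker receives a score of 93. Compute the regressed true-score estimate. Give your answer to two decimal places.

85.27

T̂ = 0.63(93) + 0.37(72.1) = 58.59 + 26.677 = 85.267 → 85.27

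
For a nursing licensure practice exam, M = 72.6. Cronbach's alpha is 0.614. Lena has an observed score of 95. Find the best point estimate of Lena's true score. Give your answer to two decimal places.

86.35

T̂ = ρX + (1 − ρ)μ
  = 0.614 × 95 + 0.386 × 72.6
  = 58.330 + 28.0236
  = 86.354
  ≈ 86.35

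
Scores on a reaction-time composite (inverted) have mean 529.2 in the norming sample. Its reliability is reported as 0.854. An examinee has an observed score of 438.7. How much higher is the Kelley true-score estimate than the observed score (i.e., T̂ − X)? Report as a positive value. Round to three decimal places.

13.213

T̂ = ρX + (1 − ρ)μ
  = 0.854 × 438.7 + 0.146 × 529.2
  = 374.6498 + 77.2632
  = 451.91300
  ≈ 451.9130
T̂ − X = 451.9130 − 438.7 = 13.2130 → 13.213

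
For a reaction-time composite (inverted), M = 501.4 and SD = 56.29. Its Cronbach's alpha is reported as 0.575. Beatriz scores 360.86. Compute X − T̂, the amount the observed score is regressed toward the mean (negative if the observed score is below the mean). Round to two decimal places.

-59.73

T̂ = 0.575(360.86) + 0.425(501.4) = 207.49450 + 213.0950 = 420.5895 → 420.589
X − T̂ = 360.86 − 420.589 = -59.729 → -59.73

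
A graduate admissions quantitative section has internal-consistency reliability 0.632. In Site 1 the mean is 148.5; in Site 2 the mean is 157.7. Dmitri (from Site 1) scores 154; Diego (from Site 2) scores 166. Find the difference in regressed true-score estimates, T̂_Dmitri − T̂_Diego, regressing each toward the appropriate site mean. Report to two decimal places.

T̂_Dmitri = 0.632(154) + 0.368(148.5) = 151.9760
T̂_Diego = 0.632(166) + 0.368(157.7) = 162.9456
Difference = 151.9760 − 162.9456 = -10.9696

-10.97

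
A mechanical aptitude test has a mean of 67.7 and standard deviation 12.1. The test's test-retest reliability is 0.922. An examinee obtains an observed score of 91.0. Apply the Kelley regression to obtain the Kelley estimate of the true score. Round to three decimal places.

89.183

T̂ = ρX + (1 − ρ)μ
  = 0.922 × 91.0 + 0.078 × 67.7
  = 83.9020 + 5.2806
  = 89.1826
  ≈ 89.183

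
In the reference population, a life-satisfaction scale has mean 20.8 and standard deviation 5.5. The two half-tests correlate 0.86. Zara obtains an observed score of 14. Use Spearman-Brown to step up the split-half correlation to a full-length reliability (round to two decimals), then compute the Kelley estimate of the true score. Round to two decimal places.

14.54

Spearman-Brown: ρ = 2r/(1 + r) = 2(0.86)/(1 + 0.86) = 1.720/1.86 = 0.9247 → 0.92
Regress the observed score toward the mean by the unreliability: T̂ = 0.92·14 + 0.08·20.8 = 12.88 + 1.664 = 14.544.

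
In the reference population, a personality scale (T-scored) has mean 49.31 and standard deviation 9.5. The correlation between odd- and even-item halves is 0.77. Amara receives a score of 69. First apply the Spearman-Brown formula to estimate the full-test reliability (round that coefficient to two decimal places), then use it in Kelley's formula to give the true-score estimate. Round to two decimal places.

Spearman-Brown: ρ = 2r/(1 + r) = 2(0.77)/(1 + 0.77) = 1.540/1.77 = 0.8701 → 0.87
T̂ = 0.87(69) + 0.13(49.31) = 60.03 + 6.4103 = 66.440 → 66.44

66.44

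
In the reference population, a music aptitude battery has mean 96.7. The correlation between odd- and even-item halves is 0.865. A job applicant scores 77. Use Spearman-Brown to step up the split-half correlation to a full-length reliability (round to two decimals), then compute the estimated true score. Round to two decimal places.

78.38

Spearman-Brown: ρ = 2r/(1 + r) = 2(0.865)/(1 + 0.865) = 1.7300/1.865 = 0.9276 → 0.93
T̂ = 0.93(77) + 0.07(96.7) = 71.61 + 6.769 = 78.379 → 78.38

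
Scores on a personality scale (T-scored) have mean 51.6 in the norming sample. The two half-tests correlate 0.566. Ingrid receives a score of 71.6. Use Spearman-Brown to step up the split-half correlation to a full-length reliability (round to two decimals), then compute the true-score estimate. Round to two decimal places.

Spearman-Brown: ρ = 2r/(1 + r) = 2(0.566)/(1 + 0.566) = 1.1320/1.566 = 0.7229 → 0.72
T̂ = ρX + (1 − ρ)μ
  = 0.72 × 71.6 + 0.28 × 51.6
  = 51.552 + 14.448
  = 66.000
  ≈ 66.00

66.00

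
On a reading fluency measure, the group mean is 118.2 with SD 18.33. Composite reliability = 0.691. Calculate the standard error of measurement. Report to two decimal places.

10.19

SEM = SD · √(1 − ρ) = 18.33 × √0.309 = 18.33 × 0.5559 = 10.189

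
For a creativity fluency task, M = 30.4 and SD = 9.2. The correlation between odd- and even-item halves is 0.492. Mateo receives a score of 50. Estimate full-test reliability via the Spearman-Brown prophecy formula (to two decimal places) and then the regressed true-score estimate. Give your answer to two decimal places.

Spearman-Brown: ρ = 2r/(1 + r) = 2(0.492)/(1 + 0.492) = 0.9840/1.492 = 0.6595 → 0.66
T̂ = 0.66(50) + 0.34(30.4) = 33.00 + 10.336 = 43.336 → 43.34

43.34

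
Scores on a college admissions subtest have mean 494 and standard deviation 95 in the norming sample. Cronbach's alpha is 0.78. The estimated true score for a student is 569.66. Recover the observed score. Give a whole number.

T̂ = ρX + (1 − ρ)μ  ⇒  X = (T̂ − (1 − ρ)μ) / ρ
X = (569.66 − 0.22 × 494) / 0.78 = (569.66 − 108.68) / 0.78 = 460.98 / 0.78 = 591.00

591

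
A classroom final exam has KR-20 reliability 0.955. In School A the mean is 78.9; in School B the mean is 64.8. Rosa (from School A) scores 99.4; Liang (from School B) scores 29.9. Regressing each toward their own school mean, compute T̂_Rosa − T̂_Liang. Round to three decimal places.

67.007

T̂_Rosa = 0.955(99.4) + 0.045(78.9) = 98.47750
T̂_Liang = 0.955(29.9) + 0.045(64.8) = 31.47050
Difference = 98.47750 − 31.47050 = 67.00700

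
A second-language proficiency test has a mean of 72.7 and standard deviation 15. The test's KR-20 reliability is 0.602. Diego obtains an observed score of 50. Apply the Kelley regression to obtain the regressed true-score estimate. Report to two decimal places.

59.03

T̂ = 0.602(50) + 0.398(72.7) = 30.100 + 28.9346 = 59.035 → 59.03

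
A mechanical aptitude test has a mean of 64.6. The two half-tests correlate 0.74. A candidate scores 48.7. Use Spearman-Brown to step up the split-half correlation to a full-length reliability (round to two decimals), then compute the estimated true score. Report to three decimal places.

Spearman-Brown: ρ = 2r/(1 + r) = 2(0.74)/(1 + 0.74) = 1.480/1.74 = 0.8506 → 0.85
Weight the observed score by reliability and the mean by (1 − reliability): T̂ = 0.85·48.7 + 0.15·64.6 = 41.395 + 9.690 = 51.0850.

51.085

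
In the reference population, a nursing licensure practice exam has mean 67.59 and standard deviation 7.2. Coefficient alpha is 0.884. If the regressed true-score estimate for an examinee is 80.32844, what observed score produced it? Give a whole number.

82

T̂ = ρX + (1 − ρ)μ  ⇒  X = (T̂ − (1 − ρ)μ) / ρ
X = (80.32844 − 0.116 × 67.59) / 0.884 = (80.32844 − 7.84044) / 0.884 = 72.48800 / 0.884 = 82.00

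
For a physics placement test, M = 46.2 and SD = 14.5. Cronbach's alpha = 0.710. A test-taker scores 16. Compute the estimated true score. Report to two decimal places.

T̂ = ρX + (1 − ρ)μ
  = 0.710 × 16 + 0.290 × 46.2
  = 11.360 + 13.3980
  = 24.758
  ≈ 24.76

24.76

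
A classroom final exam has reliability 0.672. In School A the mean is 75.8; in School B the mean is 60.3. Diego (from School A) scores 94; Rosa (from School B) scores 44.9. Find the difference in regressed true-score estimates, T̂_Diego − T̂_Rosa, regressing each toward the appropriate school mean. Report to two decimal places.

T̂_Diego = 0.672(94) + 0.328(75.8) = 88.0304
T̂_Rosa = 0.672(44.9) + 0.328(60.3) = 49.9512
Difference = 88.0304 − 49.9512 = 38.0792

38.08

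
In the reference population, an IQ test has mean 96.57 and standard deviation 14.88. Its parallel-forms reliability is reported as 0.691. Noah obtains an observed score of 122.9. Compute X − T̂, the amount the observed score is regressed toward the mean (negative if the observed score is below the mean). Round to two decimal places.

8.14

T̂ = ρX + (1 − ρ)μ
  = 0.691 × 122.9 + 0.309 × 96.57
  = 84.9239 + 29.84013
  = 114.7640
  ≈ 114.764
X − T̂ = 122.9 − 114.764 = 8.136 → 8.14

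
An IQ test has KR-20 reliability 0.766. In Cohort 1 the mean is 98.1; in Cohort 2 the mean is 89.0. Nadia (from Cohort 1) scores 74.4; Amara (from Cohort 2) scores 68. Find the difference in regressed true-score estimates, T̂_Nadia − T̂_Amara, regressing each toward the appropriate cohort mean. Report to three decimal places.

T̂_Nadia = 0.766(74.4) + 0.234(98.1) = 79.94580
T̂_Amara = 0.766(68) + 0.234(89.0) = 72.91400
Difference = 79.94580 − 72.91400 = 7.03180

7.032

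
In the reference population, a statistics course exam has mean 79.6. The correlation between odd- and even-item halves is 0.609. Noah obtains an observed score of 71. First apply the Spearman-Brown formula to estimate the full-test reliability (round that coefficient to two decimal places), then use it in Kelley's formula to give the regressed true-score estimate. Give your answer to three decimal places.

73.064

Spearman-Brown: ρ = 2r/(1 + r) = 2(0.609)/(1 + 0.609) = 1.2180/1.609 = 0.7570 → 0.76
T̂ = ρX + (1 − ρ)μ
  = 0.76 × 71 + 0.24 × 79.6
  = 53.96 + 19.104
  = 73.0640
  ≈ 73.064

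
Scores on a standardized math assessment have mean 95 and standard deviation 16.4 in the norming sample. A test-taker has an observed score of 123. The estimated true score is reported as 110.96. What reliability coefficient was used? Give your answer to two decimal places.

T̂ = ρX + (1 − ρ)μ  ⇒  T̂ − μ = ρ(X − μ)
ρ = (T̂ − μ)/(X − μ) = (110.96 − 95) / (123 − 95) = 15.96 / 28.0 = 0.5700

0.57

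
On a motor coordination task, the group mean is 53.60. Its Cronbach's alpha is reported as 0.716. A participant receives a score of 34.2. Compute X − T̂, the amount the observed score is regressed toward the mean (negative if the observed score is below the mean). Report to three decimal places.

-5.510

T̂ = 0.716(34.2) + 0.284(53.60) = 24.4872 + 15.22240 = 39.70960 → 39.7096
X − T̂ = 34.2 − 39.7096 = -5.5096 → -5.510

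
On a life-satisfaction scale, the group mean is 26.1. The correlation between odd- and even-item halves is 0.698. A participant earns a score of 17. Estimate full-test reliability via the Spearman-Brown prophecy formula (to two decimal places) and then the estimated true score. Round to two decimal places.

18.64

Spearman-Brown: ρ = 2r/(1 + r) = 2(0.698)/(1 + 0.698) = 1.3960/1.698 = 0.8221 → 0.82
Kelley's formula gives T̂ = 0.82·17 + 0.18·26.1 = 13.94 + 4.698 = 18.638.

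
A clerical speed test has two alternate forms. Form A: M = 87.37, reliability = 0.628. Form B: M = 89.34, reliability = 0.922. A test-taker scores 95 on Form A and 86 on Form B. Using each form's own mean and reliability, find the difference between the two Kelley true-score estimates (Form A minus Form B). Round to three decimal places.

5.901

T̂_A = 0.628(95) + 0.372(87.37) = 92.16164
T̂_B = 0.922(86) + 0.078(89.34) = 86.26052
T̂_A − T̂_B = 5.90112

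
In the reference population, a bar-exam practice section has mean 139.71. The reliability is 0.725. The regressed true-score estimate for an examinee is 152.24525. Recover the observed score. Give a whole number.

157

T̂ = ρX + (1 − ρ)μ  ⇒  X = (T̂ − (1 − ρ)μ) / ρ
X = (152.24525 − 0.275 × 139.71) / 0.725 = (152.24525 − 38.42025) / 0.725 = 113.82500 / 0.725 = 157.00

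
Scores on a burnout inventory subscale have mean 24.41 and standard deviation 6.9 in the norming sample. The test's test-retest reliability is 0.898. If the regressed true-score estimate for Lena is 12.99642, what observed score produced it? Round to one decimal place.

11.7

T̂ = ρX + (1 − ρ)μ  ⇒  X = (T̂ − (1 − ρ)μ) / ρ
X = (12.99642 − 0.102 × 24.41) / 0.898 = (12.99642 − 2.48982) / 0.898 = 10.50660 / 0.898 = 11.700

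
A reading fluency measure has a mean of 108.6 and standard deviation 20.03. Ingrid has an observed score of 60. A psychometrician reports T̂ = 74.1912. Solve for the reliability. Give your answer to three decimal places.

T̂ = ρX + (1 − ρ)μ  ⇒  T̂ − μ = ρ(X − μ)
ρ = (T̂ − μ)/(X − μ) = (74.1912 − 108.6) / (60 − 108.6) = -34.4088 / -48.6 = 0.70800

0.708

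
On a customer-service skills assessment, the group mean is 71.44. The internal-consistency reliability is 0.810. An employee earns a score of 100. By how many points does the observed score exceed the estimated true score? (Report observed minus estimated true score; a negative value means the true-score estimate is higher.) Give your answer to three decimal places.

5.426

T̂ = 0.810(100) + 0.190(71.44) = 81.000 + 13.57360 = 94.57360 → 94.5736
X − T̂ = 100 − 94.5736 = 5.4264 → 5.426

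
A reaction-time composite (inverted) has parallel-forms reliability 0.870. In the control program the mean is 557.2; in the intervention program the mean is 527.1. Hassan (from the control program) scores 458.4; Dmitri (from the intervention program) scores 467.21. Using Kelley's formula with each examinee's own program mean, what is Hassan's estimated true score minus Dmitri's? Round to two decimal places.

-3.75

T̂_Hassan = 0.870(458.4) + 0.130(557.2) = 471.2440
T̂_Dmitri = 0.870(467.21) + 0.130(527.1) = 474.9957
Difference = 471.2440 − 474.9957 = -3.7517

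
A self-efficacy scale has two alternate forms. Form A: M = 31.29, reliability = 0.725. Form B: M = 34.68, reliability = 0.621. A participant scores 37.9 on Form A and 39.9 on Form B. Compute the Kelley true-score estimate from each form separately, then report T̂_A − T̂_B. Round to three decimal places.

T̂_A = 0.725(37.9) + 0.275(31.29) = 36.08225
T̂_B = 0.621(39.9) + 0.379(34.68) = 37.92162
T̂_A − T̂_B = -1.83937

-1.839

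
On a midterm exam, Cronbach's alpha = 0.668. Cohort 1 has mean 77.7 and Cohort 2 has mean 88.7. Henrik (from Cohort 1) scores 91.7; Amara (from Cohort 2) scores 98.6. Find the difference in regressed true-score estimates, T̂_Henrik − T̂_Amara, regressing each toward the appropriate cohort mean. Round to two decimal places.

-8.26

T̂_Henrik = 0.668(91.7) + 0.332(77.7) = 87.0520
T̂_Amara = 0.668(98.6) + 0.332(88.7) = 95.3132
Difference = 87.0520 − 95.3132 = -8.2612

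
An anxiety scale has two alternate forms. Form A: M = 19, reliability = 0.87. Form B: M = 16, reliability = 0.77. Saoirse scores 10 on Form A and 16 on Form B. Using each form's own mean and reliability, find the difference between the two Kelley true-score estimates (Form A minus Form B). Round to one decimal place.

-4.8

T̂_A = 0.87(10) + 0.13(19) = 11.170
T̂_B = 0.77(16) + 0.23(16) = 16.000
T̂_A − T̂_B = -4.830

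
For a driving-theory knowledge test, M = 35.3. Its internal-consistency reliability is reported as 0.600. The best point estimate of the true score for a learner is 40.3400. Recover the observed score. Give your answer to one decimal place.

43.7

T̂ = ρX + (1 − ρ)μ  ⇒  X = (T̂ − (1 − ρ)μ) / ρ
X = (40.3400 − 0.400 × 35.3) / 0.600 = (40.3400 − 14.1200) / 0.600 = 26.2200 / 0.600 = 43.700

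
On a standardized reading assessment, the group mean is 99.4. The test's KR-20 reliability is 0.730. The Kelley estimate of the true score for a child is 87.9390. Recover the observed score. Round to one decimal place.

T̂ = ρX + (1 − ρ)μ  ⇒  X = (T̂ − (1 − ρ)μ) / ρ
X = (87.9390 − 0.270 × 99.4) / 0.730 = (87.9390 − 26.8380) / 0.730 = 61.1010 / 0.730 = 83.700

83.7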